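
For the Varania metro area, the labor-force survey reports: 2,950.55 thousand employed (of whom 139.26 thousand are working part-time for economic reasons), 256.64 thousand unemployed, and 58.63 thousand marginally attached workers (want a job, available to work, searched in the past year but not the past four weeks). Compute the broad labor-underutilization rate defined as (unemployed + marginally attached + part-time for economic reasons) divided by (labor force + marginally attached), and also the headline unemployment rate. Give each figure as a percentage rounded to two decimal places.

Labor force = 2,950.55 + 256.64 = 3,207.19 thousand.
Numerator = 256.64 + 58.63 + 139.26 = 454.53 thousand.
Denominator = 3,207.19 + 58.63 = 3,265.82 thousand.
Broad rate = 454.53 / 3,265.82 = 13.92%.
Headline unemployment rate = 256.64 / 3,207.19 = 8.00%.

Broad underutilization rate ≈ 13.92%; headline unemployment rate ≈ 8.00%.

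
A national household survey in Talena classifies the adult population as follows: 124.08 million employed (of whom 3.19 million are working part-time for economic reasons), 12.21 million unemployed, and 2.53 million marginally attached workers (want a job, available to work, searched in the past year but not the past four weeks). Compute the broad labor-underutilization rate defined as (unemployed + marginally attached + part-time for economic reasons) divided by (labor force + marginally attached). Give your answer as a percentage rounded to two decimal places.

Labor force = 124.08 + 12.21 = 136.29 million.
Numerator = 12.21 + 2.53 + 3.19 = 17.93 million.
Denominator = 136.29 + 2.53 = 138.82 million.
Broad rate = 17.93 / 138.82 = 12.92%.

Broad underutilization rate ≈ 12.92%.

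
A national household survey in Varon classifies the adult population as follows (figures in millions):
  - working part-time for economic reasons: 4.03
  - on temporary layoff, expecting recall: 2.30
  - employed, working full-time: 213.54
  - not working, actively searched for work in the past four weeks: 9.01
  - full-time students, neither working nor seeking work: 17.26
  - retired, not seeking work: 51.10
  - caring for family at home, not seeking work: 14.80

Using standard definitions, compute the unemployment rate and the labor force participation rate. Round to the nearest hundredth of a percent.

Employed = 4.03 + 213.54 = 217.57 million (anyone who worked, including part-time for economic reasons, counts as employed).
Unemployed = 2.30 + 9.01 = 11.31 million (jobless and actively searching, or on temporary layoff).
Labor force = 217.57 + 11.31 = 228.88 million.
Not in labor force = 17.26 + 51.10 + 14.80 = 83.16 million (those not working and not actively searching are outside the labor force).
Civilian working-age population = 228.88 + 83.16 = 312.04 million.
Unemployment rate = 11.31 / 228.88 = 4.94%.
Labor force participation rate = 228.88 / 312.04 = 73.35%.

Unemployment rate ≈ 4.94%; labor force participation rate ≈ 73.35%.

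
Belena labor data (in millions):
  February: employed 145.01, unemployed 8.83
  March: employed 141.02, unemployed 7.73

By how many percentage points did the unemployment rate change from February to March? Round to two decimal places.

February: labor force = 145.01 + 8.83 = 153.84; u = 8.83/153.84 = 5.74%.
March: labor force = 141.02 + 7.73 = 148.75; u = 7.73/148.75 = 5.20%.
Change = 5.20% − 5.74% = −0.54 pp.

The unemployment rate changed by −0.54 percentage points.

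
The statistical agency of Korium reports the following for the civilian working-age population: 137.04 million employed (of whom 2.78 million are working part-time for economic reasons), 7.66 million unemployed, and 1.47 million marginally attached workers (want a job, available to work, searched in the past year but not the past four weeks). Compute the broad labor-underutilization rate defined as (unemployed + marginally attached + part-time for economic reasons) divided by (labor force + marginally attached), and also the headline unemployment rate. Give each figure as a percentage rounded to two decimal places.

Broad underutilization rate ≈ 8.15%; headline unemployment rate ≈ 5.29%.

Labor force = 137.04 + 7.66 = 144.70 million.
Numerator = 7.66 + 1.47 + 2.78 = 11.91 million.
Denominator = 144.70 + 1.47 = 146.17 million.
Broad rate = 11.91 / 146.17 = 8.15%.
Headline unemployment rate = 7.66 / 144.70 = 5.29%.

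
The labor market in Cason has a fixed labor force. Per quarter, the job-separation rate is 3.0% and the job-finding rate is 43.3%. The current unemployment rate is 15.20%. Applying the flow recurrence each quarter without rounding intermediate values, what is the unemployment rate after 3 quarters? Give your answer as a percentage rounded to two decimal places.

Unemployment rate after three quarters ≈ 7.83%.

With a fixed labor force, u_{t+1} = u_t + s·(1−u_t) − f·u_t = u_t·(1−s−f) + s.
Here 1−s−f = 0.537 and s = 0.030.
u_1 = 0.152000 × 0.537 + 0.030 = 0.111624.
u_2 = 0.111624 × 0.537 + 0.030 = 0.089942.
u_3 = 0.089942 × 0.537 + 0.030 = 0.078299.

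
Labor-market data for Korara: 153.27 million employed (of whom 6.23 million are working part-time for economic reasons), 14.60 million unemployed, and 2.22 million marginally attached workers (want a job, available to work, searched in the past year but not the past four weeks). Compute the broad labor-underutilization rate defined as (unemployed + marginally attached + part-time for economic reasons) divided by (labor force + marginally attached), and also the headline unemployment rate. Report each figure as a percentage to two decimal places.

Labor force = 153.27 + 14.60 = 167.87 million.
Numerator = 14.60 + 2.22 + 6.23 = 23.05 million.
Denominator = 167.87 + 2.22 = 170.09 million.
Broad rate = 23.05 / 170.09 = 13.55%.
Headline unemployment rate = 14.60 / 167.87 = 8.70%.

Broad underutilization rate ≈ 13.55%; headline unemployment rate ≈ 8.70%.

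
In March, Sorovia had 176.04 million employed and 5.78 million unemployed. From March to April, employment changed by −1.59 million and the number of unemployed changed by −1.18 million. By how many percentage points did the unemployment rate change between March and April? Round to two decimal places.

March: labor force = 176.04 + 5.78 = 181.82; u = 5.78/181.82 = 3.18%.
April: labor force = 174.45 + 4.60 = 179.05; u = 4.60/179.05 = 2.57%.
Change = 2.57% − 3.18% = −0.61 pp.

The unemployment rate changed by −0.61 percentage points.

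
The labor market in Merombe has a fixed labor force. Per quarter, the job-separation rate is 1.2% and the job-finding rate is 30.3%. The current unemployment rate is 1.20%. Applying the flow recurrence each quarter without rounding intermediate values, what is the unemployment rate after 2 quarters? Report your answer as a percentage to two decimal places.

Unemployment rate after two quarters ≈ 2.59%.

With a fixed labor force, u_{t+1} = u_t + s·(1−u_t) − f·u_t = u_t·(1−s−f) + s.
Here 1−s−f = 0.685 and s = 0.012.
u_1 = 0.012000 × 0.685 + 0.012 = 0.020220.
u_2 = 0.020220 × 0.685 + 0.012 = 0.025851.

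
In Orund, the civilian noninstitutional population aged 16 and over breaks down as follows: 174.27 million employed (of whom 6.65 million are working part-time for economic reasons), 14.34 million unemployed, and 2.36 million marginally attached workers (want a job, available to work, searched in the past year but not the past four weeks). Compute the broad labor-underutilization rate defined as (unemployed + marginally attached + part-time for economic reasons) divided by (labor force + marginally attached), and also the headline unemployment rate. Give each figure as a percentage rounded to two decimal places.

Broad underutilization rate ≈ 12.23%; headline unemployment rate ≈ 7.60%.

Labor force = 174.27 + 14.34 = 188.61 million.
Numerator = 14.34 + 2.36 + 6.65 = 23.35 million.
Denominator = 188.61 + 2.36 = 190.97 million.
Broad rate = 23.35 / 190.97 = 12.23%.
Headline unemployment rate = 14.34 / 188.61 = 7.60%.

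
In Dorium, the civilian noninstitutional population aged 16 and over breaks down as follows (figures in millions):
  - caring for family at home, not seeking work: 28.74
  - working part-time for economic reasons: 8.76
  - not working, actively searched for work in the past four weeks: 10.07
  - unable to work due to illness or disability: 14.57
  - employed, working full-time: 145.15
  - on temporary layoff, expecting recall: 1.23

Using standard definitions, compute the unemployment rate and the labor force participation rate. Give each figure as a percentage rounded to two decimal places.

Employed = 8.76 + 145.15 = 153.91 million (anyone who worked, including part-time for economic reasons, counts as employed).
Unemployed = 10.07 + 1.23 = 11.30 million (jobless and actively searching, or on temporary layoff).
Labor force = 153.91 + 11.30 = 165.21 million.
Not in labor force = 28.74 + 14.57 = 43.31 million (those not working and not actively searching are outside the labor force).
Civilian working-age population = 165.21 + 43.31 = 208.52 million.
Unemployment rate = 11.30 / 165.21 = 6.84%.
Labor force participation rate = 165.21 / 208.52 = 79.23%.

Unemployment rate ≈ 6.84%; labor force participation rate ≈ 79.23%.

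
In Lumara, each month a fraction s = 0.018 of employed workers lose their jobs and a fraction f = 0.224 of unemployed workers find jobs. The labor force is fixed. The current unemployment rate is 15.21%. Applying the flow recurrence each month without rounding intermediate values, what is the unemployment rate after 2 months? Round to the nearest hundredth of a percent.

Unemployment rate after two months ≈ 11.90%.

With a fixed labor force, u_{t+1} = u_t + s·(1−u_t) − f·u_t = u_t·(1−s−f) + s.
Here 1−s−f = 0.758 and s = 0.018.
u_1 = 0.152100 × 0.758 + 0.018 = 0.133292.
u_2 = 0.133292 × 0.758 + 0.018 = 0.119035.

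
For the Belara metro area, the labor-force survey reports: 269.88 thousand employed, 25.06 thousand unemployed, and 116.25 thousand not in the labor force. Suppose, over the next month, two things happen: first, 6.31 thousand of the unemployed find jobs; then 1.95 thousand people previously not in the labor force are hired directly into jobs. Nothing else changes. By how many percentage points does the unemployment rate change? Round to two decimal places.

The unemployment rate changes by −2.18 percentage points.

Initially, labor force = 269.88 + 25.06 = 294.94 thousand, so u = 25.06/294.94 = 8.50%.
After the first change, unemployed falls and employed rises by 6.31; labor force unchanged → E = 276.19, U = 18.75, labor force = 294.94 thousand.
After the second change, employed and labor force both rise by 1.95; unemployed unchanged → E = 278.14, U = 18.75, labor force = 296.89 thousand.
New unemployment rate = 18.75 / 296.89 = 6.32%.
Change = 6.32% − 8.50% = −2.18 percentage points.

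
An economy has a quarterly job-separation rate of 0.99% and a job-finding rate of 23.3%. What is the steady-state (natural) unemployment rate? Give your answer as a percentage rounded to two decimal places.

Steady-state unemployment rate ≈ 4.08%.

At steady state the flows balance: s·E = f·U, so U/(E+U) = s/(s+f).
u* = 0.99 / (0.99 + 23.3) = 0.99 / 24.29 = 4.08%.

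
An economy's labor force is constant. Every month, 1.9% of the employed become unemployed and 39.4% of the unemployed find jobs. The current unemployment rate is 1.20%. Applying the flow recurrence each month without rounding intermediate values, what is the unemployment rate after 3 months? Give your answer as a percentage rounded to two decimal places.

Unemployment rate after three months ≈ 3.91%.

With a fixed labor force, u_{t+1} = u_t + s·(1−u_t) − f·u_t = u_t·(1−s−f) + s.
Here 1−s−f = 0.587 and s = 0.019.
u_1 = 0.012000 × 0.587 + 0.019 = 0.026044.
u_2 = 0.026044 × 0.587 + 0.019 = 0.034288.
u_3 = 0.034288 × 0.587 + 0.019 = 0.039127.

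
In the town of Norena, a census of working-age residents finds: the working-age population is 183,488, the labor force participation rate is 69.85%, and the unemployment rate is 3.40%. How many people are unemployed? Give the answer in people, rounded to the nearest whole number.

About 4,358 are unemployed.

Labor force = 0.6985 × 183,488 = 128,166.
Unemployed = 0.0340 × 128,166 ≈ 4,358.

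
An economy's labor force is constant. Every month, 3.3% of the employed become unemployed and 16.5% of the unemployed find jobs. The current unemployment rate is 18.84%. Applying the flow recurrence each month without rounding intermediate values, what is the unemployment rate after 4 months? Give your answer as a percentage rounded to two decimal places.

With a fixed labor force, u_{t+1} = u_t + s·(1−u_t) − f·u_t = u_t·(1−s−f) + s.
Here 1−s−f = 0.802 and s = 0.033.
u_1 = 0.188400 × 0.802 + 0.033 = 0.184097.
u_2 = 0.184097 × 0.802 + 0.033 = 0.180646.
u_3 = 0.180646 × 0.802 + 0.033 = 0.177878.
u_4 = 0.177878 × 0.802 + 0.033 = 0.175658.

Unemployment rate after four months ≈ 17.57%.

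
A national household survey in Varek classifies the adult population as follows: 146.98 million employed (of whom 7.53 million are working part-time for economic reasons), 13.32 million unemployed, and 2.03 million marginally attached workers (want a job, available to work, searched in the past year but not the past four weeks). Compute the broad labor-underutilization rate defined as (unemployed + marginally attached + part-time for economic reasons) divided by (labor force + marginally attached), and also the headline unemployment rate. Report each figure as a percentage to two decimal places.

Broad underutilization rate ≈ 14.09%; headline unemployment rate ≈ 8.31%.

Labor force = 146.98 + 13.32 = 160.30 million.
Numerator = 13.32 + 2.03 + 7.53 = 22.88 million.
Denominator = 160.30 + 2.03 = 162.33 million.
Broad rate = 22.88 / 162.33 = 14.09%.
Headline unemployment rate = 13.32 / 160.30 = 8.31%.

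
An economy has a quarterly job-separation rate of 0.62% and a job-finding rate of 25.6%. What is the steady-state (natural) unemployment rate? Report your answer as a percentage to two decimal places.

At steady state the flows balance: s·E = f·U, so U/(E+U) = s/(s+f).
u* = 0.62 / (0.62 + 25.6) = 0.62 / 26.22 = 2.36%.

Steady-state unemployment rate ≈ 2.36%.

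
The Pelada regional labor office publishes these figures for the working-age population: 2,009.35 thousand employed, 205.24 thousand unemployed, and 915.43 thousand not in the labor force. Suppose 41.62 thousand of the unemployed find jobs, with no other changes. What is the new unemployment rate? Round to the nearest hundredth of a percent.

New unemployment rate ≈ 7.39%.

Initially, labor force = 2,009.35 + 205.24 = 2,214.59 thousand, so u = 205.24/2,214.59 = 9.27%.
After the change, unemployed falls and employed rises by 41.62; labor force unchanged → E = 2,050.97, U = 163.62, labor force = 2,214.59 thousand.
New unemployment rate = 163.62 / 2,214.59 = 7.39%.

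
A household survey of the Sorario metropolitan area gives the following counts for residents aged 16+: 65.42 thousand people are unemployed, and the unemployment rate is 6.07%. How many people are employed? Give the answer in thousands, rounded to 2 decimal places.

About 1,012.34 thousand are employed.

Labor force = U / u = 65.42 / 0.0607 ≈ 1,077.76 thousand.
Employed = labor force − unemployed = 1,077.76 − 65.42 = 1,012.34 thousand.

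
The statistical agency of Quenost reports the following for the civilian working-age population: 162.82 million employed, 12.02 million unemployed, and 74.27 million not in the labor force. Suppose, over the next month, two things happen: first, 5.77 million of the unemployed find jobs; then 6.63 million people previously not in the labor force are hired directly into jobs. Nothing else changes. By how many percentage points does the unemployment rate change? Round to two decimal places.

Initially, labor force = 162.82 + 12.02 = 174.84 million, so u = 12.02/174.84 = 6.87%.
After the first change, unemployed falls and employed rises by 5.77; labor force unchanged → E = 168.59, U = 6.25, labor force = 174.84 million.
After the second change, employed and labor force both rise by 6.63; unemployed unchanged → E = 175.22, U = 6.25, labor force = 181.47 million.
New unemployment rate = 6.25 / 181.47 = 3.44%.
Change = 3.44% − 6.87% = −3.43 percentage points.

The unemployment rate changes by −3.43 percentage points.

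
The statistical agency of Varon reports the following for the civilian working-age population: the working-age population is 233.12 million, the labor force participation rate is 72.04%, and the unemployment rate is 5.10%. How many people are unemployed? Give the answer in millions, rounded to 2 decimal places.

Labor force = 0.7204 × 233.12 = 167.94 million.
Unemployed = 0.0510 × 167.94 ≈ 8.56 million.

About 8.56 million are unemployed.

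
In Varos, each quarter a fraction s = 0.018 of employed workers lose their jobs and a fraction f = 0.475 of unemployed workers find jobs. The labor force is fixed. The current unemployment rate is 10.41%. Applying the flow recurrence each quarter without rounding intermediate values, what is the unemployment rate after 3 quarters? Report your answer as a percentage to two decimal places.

With a fixed labor force, u_{t+1} = u_t + s·(1−u_t) − f·u_t = u_t·(1−s−f) + s.
Here 1−s−f = 0.507 and s = 0.018.
u_1 = 0.104100 × 0.507 + 0.018 = 0.070779.
u_2 = 0.070779 × 0.507 + 0.018 = 0.053885.
u_3 = 0.053885 × 0.507 + 0.018 = 0.045320.

Unemployment rate after three quarters ≈ 4.53%.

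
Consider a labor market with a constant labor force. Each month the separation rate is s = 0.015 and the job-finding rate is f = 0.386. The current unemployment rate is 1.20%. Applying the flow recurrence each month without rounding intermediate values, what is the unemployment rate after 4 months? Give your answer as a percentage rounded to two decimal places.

With a fixed labor force, u_{t+1} = u_t + s·(1−u_t) − f·u_t = u_t·(1−s−f) + s.
Here 1−s−f = 0.599 and s = 0.015.
u_1 = 0.012000 × 0.599 + 0.015 = 0.022188.
u_2 = 0.022188 × 0.599 + 0.015 = 0.028291.
u_3 = 0.028291 × 0.599 + 0.015 = 0.031946.
u_4 = 0.031946 × 0.599 + 0.015 = 0.034136.

Unemployment rate after four months ≈ 3.41%.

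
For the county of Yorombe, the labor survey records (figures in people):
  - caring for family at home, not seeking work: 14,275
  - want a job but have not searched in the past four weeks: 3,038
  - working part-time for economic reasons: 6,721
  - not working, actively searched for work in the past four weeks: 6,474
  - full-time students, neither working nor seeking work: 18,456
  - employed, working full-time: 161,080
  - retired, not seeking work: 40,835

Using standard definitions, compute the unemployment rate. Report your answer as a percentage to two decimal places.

Unemployment rate ≈ 3.71%.

Employed = 6,721 + 161,080 = 167,801 (anyone who worked, including part-time for economic reasons, counts as employed).
Unemployed = 6,474.
Labor force = 167,801 + 6,474 = 174,275.
Unemployment rate = 6,474 / 174,275 = 3.71%.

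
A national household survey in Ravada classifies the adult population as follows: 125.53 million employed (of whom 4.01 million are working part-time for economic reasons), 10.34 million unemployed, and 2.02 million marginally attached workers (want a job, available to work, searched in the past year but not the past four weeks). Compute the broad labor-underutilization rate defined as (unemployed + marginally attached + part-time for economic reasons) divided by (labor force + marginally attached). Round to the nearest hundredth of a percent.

Broad underutilization rate ≈ 11.87%.

Labor force = 125.53 + 10.34 = 135.87 million.
Numerator = 10.34 + 2.02 + 4.01 = 16.37 million.
Denominator = 135.87 + 2.02 = 137.89 million.
Broad rate = 16.37 / 137.89 = 11.87%.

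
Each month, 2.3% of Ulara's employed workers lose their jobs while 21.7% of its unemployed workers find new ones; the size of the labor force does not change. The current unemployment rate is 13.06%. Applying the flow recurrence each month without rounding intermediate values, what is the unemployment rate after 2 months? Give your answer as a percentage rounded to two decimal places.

With a fixed labor force, u_{t+1} = u_t + s·(1−u_t) − f·u_t = u_t·(1−s−f) + s.
Here 1−s−f = 0.760 and s = 0.023.
u_1 = 0.130600 × 0.760 + 0.023 = 0.122256.
u_2 = 0.122256 × 0.760 + 0.023 = 0.115915.

Unemployment rate after two months ≈ 11.59%.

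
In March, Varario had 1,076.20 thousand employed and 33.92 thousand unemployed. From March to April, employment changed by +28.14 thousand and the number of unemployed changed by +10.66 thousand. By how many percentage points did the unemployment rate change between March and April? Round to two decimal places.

March: labor force = 1,076.20 + 33.92 = 1,110.12; u = 33.92/1,110.12 = 3.06%.
April: labor force = 1,104.34 + 44.58 = 1,148.92; u = 44.58/1,148.92 = 3.88%.
Change = 3.88% − 3.06% = +0.82 pp.

The unemployment rate changed by +0.82 percentage points.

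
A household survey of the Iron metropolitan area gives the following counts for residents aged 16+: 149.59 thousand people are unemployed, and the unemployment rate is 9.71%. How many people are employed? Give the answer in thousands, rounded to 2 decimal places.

Labor force = U / u = 149.59 / 0.0971 ≈ 1,540.58 thousand.
Employed = labor force − unemployed = 1,540.58 − 149.59 = 1,390.99 thousand.

About 1,390.99 thousand are employed.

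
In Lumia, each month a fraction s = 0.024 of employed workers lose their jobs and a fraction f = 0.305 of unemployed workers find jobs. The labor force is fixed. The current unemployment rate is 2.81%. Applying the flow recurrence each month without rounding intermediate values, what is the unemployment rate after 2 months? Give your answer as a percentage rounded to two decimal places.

Unemployment rate after two months ≈ 5.28%.

With a fixed labor force, u_{t+1} = u_t + s·(1−u_t) − f·u_t = u_t·(1−s−f) + s.
Here 1−s−f = 0.671 and s = 0.024.
u_1 = 0.028100 × 0.671 + 0.024 = 0.042855.
u_2 = 0.042855 × 0.671 + 0.024 = 0.052756.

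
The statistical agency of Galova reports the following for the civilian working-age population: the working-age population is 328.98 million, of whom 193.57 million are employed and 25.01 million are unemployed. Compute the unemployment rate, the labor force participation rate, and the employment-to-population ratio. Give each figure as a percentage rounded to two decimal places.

Labor force = employed + unemployed = 193.57 + 25.01 = 218.58 million.
Unemployment rate = 25.01 / 218.58 = 11.44%.
Labor force participation rate = 218.58 / 328.98 = 66.44%.
Employment-population ratio = 193.57 / 328.98 = 58.84%.

Unemployment rate ≈ 11.44%; labor force participation rate ≈ 66.44%; employment-population ratio ≈ 58.84%.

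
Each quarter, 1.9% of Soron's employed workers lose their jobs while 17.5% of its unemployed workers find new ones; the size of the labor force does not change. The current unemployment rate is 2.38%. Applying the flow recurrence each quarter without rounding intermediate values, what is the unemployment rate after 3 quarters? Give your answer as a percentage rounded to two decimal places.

Unemployment rate after three quarters ≈ 5.91%.

With a fixed labor force, u_{t+1} = u_t + s·(1−u_t) − f·u_t = u_t·(1−s−f) + s.
Here 1−s−f = 0.806 and s = 0.019.
u_1 = 0.023800 × 0.806 + 0.019 = 0.038183.
u_2 = 0.038183 × 0.806 + 0.019 = 0.049775.
u_3 = 0.049775 × 0.806 + 0.019 = 0.059119.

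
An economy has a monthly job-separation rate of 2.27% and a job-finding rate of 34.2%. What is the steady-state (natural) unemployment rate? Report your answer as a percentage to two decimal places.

At steady state the flows balance: s·E = f·U, so U/(E+U) = s/(s+f).
u* = 2.27 / (2.27 + 34.2) = 2.27 / 36.47 = 6.22%.

Steady-state unemployment rate ≈ 6.22%.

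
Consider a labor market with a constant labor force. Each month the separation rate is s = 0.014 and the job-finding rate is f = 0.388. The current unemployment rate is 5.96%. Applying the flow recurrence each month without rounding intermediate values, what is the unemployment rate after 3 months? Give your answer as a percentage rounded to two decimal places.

Unemployment rate after three months ≈ 4.01%.

With a fixed labor force, u_{t+1} = u_t + s·(1−u_t) − f·u_t = u_t·(1−s−f) + s.
Here 1−s−f = 0.598 and s = 0.014.
u_1 = 0.059600 × 0.598 + 0.014 = 0.049641.
u_2 = 0.049641 × 0.598 + 0.014 = 0.043685.
u_3 = 0.043685 × 0.598 + 0.014 = 0.040124.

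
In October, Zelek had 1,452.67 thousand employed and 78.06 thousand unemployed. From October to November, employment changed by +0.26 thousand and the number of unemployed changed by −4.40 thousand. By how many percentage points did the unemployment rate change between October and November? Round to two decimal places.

The unemployment rate changed by −0.27 percentage points.

October: labor force = 1,452.67 + 78.06 = 1,530.73; u = 78.06/1,530.73 = 5.10%.
November: labor force = 1,452.93 + 73.66 = 1,526.59; u = 73.66/1,526.59 = 4.83%.
Change = 4.83% − 5.10% = −0.27 pp.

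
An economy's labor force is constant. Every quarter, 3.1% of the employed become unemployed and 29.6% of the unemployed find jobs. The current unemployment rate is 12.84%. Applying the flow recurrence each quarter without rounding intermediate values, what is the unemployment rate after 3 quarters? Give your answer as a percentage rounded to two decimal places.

With a fixed labor force, u_{t+1} = u_t + s·(1−u_t) − f·u_t = u_t·(1−s−f) + s.
Here 1−s−f = 0.673 and s = 0.031.
u_1 = 0.128400 × 0.673 + 0.031 = 0.117413.
u_2 = 0.117413 × 0.673 + 0.031 = 0.110019.
u_3 = 0.110019 × 0.673 + 0.031 = 0.105043.

Unemployment rate after three quarters ≈ 10.50%.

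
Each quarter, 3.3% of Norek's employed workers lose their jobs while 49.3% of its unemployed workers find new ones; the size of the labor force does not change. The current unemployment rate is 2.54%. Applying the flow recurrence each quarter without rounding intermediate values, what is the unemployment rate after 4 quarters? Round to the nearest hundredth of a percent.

With a fixed labor force, u_{t+1} = u_t + s·(1−u_t) − f·u_t = u_t·(1−s−f) + s.
Here 1−s−f = 0.474 and s = 0.033.
u_1 = 0.025400 × 0.474 + 0.033 = 0.045040.
u_2 = 0.045040 × 0.474 + 0.033 = 0.054349.
u_3 = 0.054349 × 0.474 + 0.033 = 0.058761.
u_4 = 0.058761 × 0.474 + 0.033 = 0.060853.

Unemployment rate after four quarters ≈ 6.09%.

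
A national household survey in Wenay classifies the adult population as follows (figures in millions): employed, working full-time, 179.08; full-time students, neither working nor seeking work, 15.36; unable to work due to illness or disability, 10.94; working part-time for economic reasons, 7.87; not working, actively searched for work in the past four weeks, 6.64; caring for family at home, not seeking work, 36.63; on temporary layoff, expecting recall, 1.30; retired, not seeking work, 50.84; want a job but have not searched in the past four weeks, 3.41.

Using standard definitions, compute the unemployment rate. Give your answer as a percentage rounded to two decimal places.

Employed = 179.08 + 7.87 = 186.95 million (anyone who worked, including part-time for economic reasons, counts as employed).
Unemployed = 6.64 + 1.30 = 7.94 million (jobless and actively searching, or on temporary layoff).
Labor force = 186.95 + 7.94 = 194.89 million.
Unemployment rate = 7.94 / 194.89 = 4.07%.

Unemployment rate ≈ 4.07%.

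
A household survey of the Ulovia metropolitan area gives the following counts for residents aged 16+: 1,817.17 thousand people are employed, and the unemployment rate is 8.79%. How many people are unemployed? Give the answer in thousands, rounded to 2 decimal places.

Let U be the number unemployed. The labor force is E + U, and U/(E+U) = 0.0879.
So U = 0.0879 × 1,817.17 / (1 − 0.0879) = 159.7292 / 0.9121 ≈ 175.12 thousand.

About 175.12 thousand are unemployed.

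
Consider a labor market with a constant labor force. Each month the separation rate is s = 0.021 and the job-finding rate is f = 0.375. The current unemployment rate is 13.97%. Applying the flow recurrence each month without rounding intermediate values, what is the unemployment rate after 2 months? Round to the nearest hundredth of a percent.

With a fixed labor force, u_{t+1} = u_t + s·(1−u_t) − f·u_t = u_t·(1−s−f) + s.
Here 1−s−f = 0.604 and s = 0.021.
u_1 = 0.139700 × 0.604 + 0.021 = 0.105379.
u_2 = 0.105379 × 0.604 + 0.021 = 0.084649.

Unemployment rate after two months ≈ 8.46%.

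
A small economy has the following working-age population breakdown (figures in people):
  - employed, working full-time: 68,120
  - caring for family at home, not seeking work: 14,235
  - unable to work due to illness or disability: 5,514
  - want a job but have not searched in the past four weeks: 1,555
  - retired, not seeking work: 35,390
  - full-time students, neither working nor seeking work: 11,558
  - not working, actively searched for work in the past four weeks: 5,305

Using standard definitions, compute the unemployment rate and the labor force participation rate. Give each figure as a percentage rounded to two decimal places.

Employed = 68,120.
Unemployed = 5,305.
Labor force = 68,120 + 5,305 = 73,425.
Not in labor force = 14,235 + 5,514 + 1,555 + 35,390 + 11,558 = 68,252 (those not working and not actively searching are outside the labor force — including those who want a job but have given up searching).
Civilian working-age population = 73,425 + 68,252 = 141,677.
Unemployment rate = 5,305 / 73,425 = 7.23%.
Labor force participation rate = 73,425 / 141,677 = 51.83%.

Unemployment rate ≈ 7.23%; labor force participation rate ≈ 51.83%.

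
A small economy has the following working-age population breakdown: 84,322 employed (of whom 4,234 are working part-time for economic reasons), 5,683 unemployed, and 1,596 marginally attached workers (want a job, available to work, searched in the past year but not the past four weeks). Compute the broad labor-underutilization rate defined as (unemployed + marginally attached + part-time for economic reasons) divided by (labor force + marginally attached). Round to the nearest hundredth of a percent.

Labor force = 84,322 + 5,683 = 90,005.
Numerator = 5,683 + 1,596 + 4,234 = 11,513.
Denominator = 90,005 + 1,596 = 91,601.
Broad rate = 11,513 / 91,601 = 12.57%.

Broad underutilization rate ≈ 12.57%.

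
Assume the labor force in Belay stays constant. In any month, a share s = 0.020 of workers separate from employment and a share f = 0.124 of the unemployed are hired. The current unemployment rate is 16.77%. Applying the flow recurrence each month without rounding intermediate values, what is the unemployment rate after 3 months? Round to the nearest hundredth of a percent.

With a fixed labor force, u_{t+1} = u_t + s·(1−u_t) − f·u_t = u_t·(1−s−f) + s.
Here 1−s−f = 0.856 and s = 0.020.
u_1 = 0.167700 × 0.856 + 0.020 = 0.163551.
u_2 = 0.163551 × 0.856 + 0.020 = 0.160000.
u_3 = 0.160000 × 0.856 + 0.020 = 0.156960.

Unemployment rate after three months ≈ 15.70%.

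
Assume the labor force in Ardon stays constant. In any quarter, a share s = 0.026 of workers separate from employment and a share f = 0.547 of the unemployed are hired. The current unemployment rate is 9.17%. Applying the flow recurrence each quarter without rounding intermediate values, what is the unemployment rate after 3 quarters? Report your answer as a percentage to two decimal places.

Unemployment rate after three quarters ≈ 4.90%.

With a fixed labor force, u_{t+1} = u_t + s·(1−u_t) − f·u_t = u_t·(1−s−f) + s.
Here 1−s−f = 0.427 and s = 0.026.
u_1 = 0.091700 × 0.427 + 0.026 = 0.065156.
u_2 = 0.065156 × 0.427 + 0.026 = 0.053822.
u_3 = 0.053822 × 0.427 + 0.026 = 0.048982.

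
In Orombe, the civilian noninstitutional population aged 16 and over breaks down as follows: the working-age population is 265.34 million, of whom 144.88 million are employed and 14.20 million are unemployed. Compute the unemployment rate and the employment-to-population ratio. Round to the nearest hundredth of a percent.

Unemployment rate ≈ 8.93%; employment-population ratio ≈ 54.60%.

Labor force = employed + unemployed = 144.88 + 14.20 = 159.08 million.
Unemployment rate = 14.20 / 159.08 = 8.93%.
Employment-population ratio = 144.88 / 265.34 = 54.60%.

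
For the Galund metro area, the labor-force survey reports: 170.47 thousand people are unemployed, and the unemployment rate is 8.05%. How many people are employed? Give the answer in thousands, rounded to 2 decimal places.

About 1,947.17 thousand are employed.

Labor force = U / u = 170.47 / 0.0805 ≈ 2,117.64 thousand.
Employed = labor force − unemployed = 2,117.64 − 170.47 = 1,947.17 thousand.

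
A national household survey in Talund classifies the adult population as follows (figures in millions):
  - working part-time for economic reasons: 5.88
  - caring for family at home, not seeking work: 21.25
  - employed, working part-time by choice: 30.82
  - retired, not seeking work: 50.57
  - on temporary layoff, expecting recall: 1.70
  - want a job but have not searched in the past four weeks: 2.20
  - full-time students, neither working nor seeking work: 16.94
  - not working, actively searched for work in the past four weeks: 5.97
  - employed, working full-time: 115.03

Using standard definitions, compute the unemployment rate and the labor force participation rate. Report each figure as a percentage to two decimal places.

Employed = 5.88 + 30.82 + 115.03 = 151.73 million (anyone who worked, including part-time for economic reasons, counts as employed).
Unemployed = 1.70 + 5.97 = 7.67 million (jobless and actively searching, or on temporary layoff).
Labor force = 151.73 + 7.67 = 159.40 million.
Not in labor force = 21.25 + 50.57 + 2.20 + 16.94 = 90.96 million (those not working and not actively searching are outside the labor force — including those who want a job but have given up searching).
Civilian working-age population = 159.40 + 90.96 = 250.36 million.
Unemployment rate = 7.67 / 159.40 = 4.81%.
Labor force participation rate = 159.40 / 250.36 = 63.67%.

Unemployment rate ≈ 4.81%; labor force participation rate ≈ 63.67%.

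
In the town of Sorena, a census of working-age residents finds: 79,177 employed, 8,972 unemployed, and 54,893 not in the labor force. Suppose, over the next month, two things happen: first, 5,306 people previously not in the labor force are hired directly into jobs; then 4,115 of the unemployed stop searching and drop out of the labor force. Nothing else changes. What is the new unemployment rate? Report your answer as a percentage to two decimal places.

New unemployment rate ≈ 5.44%.

Initially, labor force = 79,177 + 8,972 = 88,149, so u = 8,972/88,149 = 10.18%.
After the first change, employed and labor force both rise by 5,306; unemployed unchanged → E = 84,483, U = 8,972, labor force = 93,455.
After the second change, unemployed and labor force both fall by 4,115 → E = 84,483, U = 4,857, labor force = 89,340.
New unemployment rate = 4,857 / 89,340 = 5.44%.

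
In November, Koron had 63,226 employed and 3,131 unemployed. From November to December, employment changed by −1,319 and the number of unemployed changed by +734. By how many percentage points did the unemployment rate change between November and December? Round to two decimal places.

The unemployment rate changed by +1.16 percentage points.

November: labor force = 63,226 + 3,131 = 66,357; u = 3,131/66,357 = 4.72%.
December: labor force = 61,907 + 3,865 = 65,772; u = 3,865/65,772 = 5.88%.
Change = 5.88% − 4.72% = +1.16 pp.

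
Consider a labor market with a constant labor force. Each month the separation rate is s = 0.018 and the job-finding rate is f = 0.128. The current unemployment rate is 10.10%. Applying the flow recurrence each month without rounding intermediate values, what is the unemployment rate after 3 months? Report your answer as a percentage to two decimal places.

Unemployment rate after three months ≈ 10.94%.

With a fixed labor force, u_{t+1} = u_t + s·(1−u_t) − f·u_t = u_t·(1−s−f) + s.
Here 1−s−f = 0.854 and s = 0.018.
u_1 = 0.101000 × 0.854 + 0.018 = 0.104254.
u_2 = 0.104254 × 0.854 + 0.018 = 0.107033.
u_3 = 0.107033 × 0.854 + 0.018 = 0.109406.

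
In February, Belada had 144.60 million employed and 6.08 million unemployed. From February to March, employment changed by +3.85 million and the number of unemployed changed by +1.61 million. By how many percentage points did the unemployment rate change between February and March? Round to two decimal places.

The unemployment rate changed by +0.89 percentage points.

February: labor force = 144.60 + 6.08 = 150.68; u = 6.08/150.68 = 4.04%.
March: labor force = 148.45 + 7.69 = 156.14; u = 7.69/156.14 = 4.93%.
Change = 4.93% − 4.04% = +0.89 pp.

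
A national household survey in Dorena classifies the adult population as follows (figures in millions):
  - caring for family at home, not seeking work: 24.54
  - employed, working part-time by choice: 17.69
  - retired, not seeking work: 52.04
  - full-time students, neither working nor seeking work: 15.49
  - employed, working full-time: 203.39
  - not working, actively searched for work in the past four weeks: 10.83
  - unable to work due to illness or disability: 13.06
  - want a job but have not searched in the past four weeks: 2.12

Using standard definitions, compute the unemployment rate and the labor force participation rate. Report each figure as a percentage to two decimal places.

Unemployment rate ≈ 4.67%; labor force participation rate ≈ 68.38%.

Employed = 17.69 + 203.39 = 221.08 million.
Unemployed = 10.83 million.
Labor force = 221.08 + 10.83 = 231.91 million.
Not in labor force = 24.54 + 52.04 + 15.49 + 13.06 + 2.12 = 107.25 million (those not working and not actively searching are outside the labor force — including those who want a job but have given up searching).
Civilian working-age population = 231.91 + 107.25 = 339.16 million.
Unemployment rate = 10.83 / 231.91 = 4.67%.
Labor force participation rate = 231.91 / 339.16 = 68.38%.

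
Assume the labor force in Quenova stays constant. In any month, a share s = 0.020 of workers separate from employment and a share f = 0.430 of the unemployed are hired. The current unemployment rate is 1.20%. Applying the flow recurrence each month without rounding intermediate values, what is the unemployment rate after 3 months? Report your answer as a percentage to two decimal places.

Unemployment rate after three months ≈ 3.90%.

With a fixed labor force, u_{t+1} = u_t + s·(1−u_t) − f·u_t = u_t·(1−s−f) + s.
Here 1−s−f = 0.550 and s = 0.020.
u_1 = 0.012000 × 0.550 + 0.020 = 0.026600.
u_2 = 0.026600 × 0.550 + 0.020 = 0.034630.
u_3 = 0.034630 × 0.550 + 0.020 = 0.039046.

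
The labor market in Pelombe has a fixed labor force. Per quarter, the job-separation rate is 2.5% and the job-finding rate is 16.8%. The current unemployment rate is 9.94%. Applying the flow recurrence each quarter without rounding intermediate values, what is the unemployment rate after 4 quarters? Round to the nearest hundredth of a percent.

With a fixed labor force, u_{t+1} = u_t + s·(1−u_t) − f·u_t = u_t·(1−s−f) + s.
Here 1−s−f = 0.807 and s = 0.025.
u_1 = 0.099400 × 0.807 + 0.025 = 0.105216.
u_2 = 0.105216 × 0.807 + 0.025 = 0.109909.
u_3 = 0.109909 × 0.807 + 0.025 = 0.113697.
u_4 = 0.113697 × 0.807 + 0.025 = 0.116753.

Unemployment rate after four quarters ≈ 11.68%.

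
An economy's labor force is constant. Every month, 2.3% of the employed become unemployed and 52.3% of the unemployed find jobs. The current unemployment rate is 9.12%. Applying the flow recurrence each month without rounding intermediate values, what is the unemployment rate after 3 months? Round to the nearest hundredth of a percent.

With a fixed labor force, u_{t+1} = u_t + s·(1−u_t) − f·u_t = u_t·(1−s−f) + s.
Here 1−s−f = 0.454 and s = 0.023.
u_1 = 0.091200 × 0.454 + 0.023 = 0.064405.
u_2 = 0.064405 × 0.454 + 0.023 = 0.052240.
u_3 = 0.052240 × 0.454 + 0.023 = 0.046717.

Unemployment rate after three months ≈ 4.67%.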